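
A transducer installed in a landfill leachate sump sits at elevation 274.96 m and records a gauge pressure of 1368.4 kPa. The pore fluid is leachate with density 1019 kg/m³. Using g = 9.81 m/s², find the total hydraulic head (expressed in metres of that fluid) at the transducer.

h ≈ 411.85 m

ψ = P/(ρg) = 1368.4×1000 / (1019 × 9.81) = 136.89 m.
h = z + ψ = 274.96 + 136.89 = 411.85 m.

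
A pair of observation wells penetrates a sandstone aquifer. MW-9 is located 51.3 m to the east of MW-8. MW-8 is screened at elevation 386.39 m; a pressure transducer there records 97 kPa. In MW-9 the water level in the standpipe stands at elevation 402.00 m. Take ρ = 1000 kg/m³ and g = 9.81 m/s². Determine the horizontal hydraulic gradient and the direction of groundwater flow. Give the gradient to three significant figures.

Pressure head at MW-8: ψ = P/(ρg) = 97×1000 / (1000 × 9.81) = 9.89 m.
Total head at MW-8: h = z + ψ = 386.39 + 9.89 = 396.28 m.
Total head at MW-9: h = 402.00 m (water level in the piezometer is the total head).
Head difference: h(MW-8) − h(MW-9) = 396.28 − 402.00 = -5.72 m.
Hydraulic gradient: i = |Δh| / L = 5.72 / 51.3 = 0.112.
Flow is from higher to lower head: from MW-9 toward MW-8, i.e. toward the west.

i ≈ 0.112; groundwater flows toward the west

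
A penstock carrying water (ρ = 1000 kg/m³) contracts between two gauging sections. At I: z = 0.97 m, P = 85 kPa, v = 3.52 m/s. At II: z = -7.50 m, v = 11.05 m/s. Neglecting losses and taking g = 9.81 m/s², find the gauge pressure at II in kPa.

P₂ ≈ 113 kPa

Pressure head at I: ψ₁ = P₁/(ρg) = 85×1000 / (1000 × 9.81) = 8.66 m.
Velocity heads: v₁²/2g = 3.52²/19.62 = 0.632 m; v₂²/2g = 11.05²/19.62 = 6.223 m.
Total head H = z₁ + ψ₁ + v₁²/2g = 0.97 + 8.66 + 0.632 = 10.26 m.
ψ₂ = H − z₂ − v₂²/2g = 10.26 − (-7.50) − 6.223 = 11.54 m.
P₂ = ρgψ₂ = 1000 × 9.81 × 11.54 ≈ 113 kPa.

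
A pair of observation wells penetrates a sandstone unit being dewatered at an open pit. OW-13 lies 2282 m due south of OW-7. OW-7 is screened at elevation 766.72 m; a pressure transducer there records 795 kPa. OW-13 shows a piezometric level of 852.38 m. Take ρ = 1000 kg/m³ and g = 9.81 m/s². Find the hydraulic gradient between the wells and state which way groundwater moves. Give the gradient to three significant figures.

i ≈ 0.00202; groundwater flows toward the north

Pressure head at OW-7: ψ = P/(ρg) = 795×1000 / (1000 × 9.81) = 81.04 m.
Total head at OW-7: h = z + ψ = 766.72 + 81.04 = 847.76 m.
Total head at OW-13: h = 852.38 m (water level in the piezometer is the total head).
Head difference: h(OW-7) − h(OW-13) = 847.76 − 852.38 = -4.62 m.
Hydraulic gradient: i = |Δh| / L = 4.62 / 2282 = 0.00202.
Flow is from higher to lower head: from OW-13 toward OW-7, i.e. toward the north.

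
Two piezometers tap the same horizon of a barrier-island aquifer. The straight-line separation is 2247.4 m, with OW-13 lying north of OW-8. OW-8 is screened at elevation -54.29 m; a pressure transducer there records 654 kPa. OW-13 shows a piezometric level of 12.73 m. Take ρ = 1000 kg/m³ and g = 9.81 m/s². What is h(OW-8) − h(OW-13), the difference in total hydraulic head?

Pressure head at OW-8: ψ = P/(ρg) = 654×1000 / (1000 × 9.81) = 66.67 m.
Total head at OW-8: h = z + ψ = -54.29 + 66.67 = 12.38 m.
Total head at OW-13: h = 12.73 m (water level in the piezometer is the total head).
Head difference: h(OW-8) − h(OW-13) = 12.38 − 12.73 = -0.35 m.

Δh ≈ -0.35 m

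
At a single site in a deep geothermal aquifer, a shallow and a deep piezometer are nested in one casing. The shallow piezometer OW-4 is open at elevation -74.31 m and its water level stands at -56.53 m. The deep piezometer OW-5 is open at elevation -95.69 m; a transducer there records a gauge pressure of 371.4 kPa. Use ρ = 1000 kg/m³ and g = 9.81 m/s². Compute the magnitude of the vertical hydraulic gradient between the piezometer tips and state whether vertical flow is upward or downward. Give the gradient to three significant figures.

|i_v| ≈ 0.0608; vertical flow is downward

Total head at OW-4: h = -56.53 m (water level in the standpipe).
Pressure head at OW-5: ψ = P/(ρg) = 371.4×1000 / (1000 × 9.81) = 37.86 m.
Total head at OW-5: h = z + ψ = -95.69 + 37.86 = -57.83 m.
Δh = h(OW-4) − h(OW-5) = -56.53 − (-57.83) = 1.30 m.
Vertical separation Δz = -74.31 − (-95.69) = 21.38 m.
|i_v| = |Δh| / Δz = 1.30 / 21.38 = 0.0608.
Head is higher in the shallow piezometer, so vertical flow is downward (recharge condition).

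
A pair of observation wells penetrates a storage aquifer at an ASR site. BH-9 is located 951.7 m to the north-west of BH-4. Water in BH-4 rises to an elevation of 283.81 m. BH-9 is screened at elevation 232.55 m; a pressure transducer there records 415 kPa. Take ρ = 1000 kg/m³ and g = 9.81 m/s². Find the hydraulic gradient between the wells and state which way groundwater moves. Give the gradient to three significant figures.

Total head at BH-4: h = 283.81 m (water level in the piezometer is the total head).
Pressure head at BH-9: ψ = P/(ρg) = 415×1000 / (1000 × 9.81) = 42.30 m.
Total head at BH-9: h = z + ψ = 232.55 + 42.30 = 274.85 m.
Head difference: h(BH-4) − h(BH-9) = 283.81 − 274.85 = 8.96 m.
Hydraulic gradient: i = |Δh| / L = 8.96 / 951.7 = 0.00941.
Flow is from higher to lower head: from BH-4 toward BH-9, i.e. toward the north-west.

i ≈ 0.00941; groundwater flows toward the north-west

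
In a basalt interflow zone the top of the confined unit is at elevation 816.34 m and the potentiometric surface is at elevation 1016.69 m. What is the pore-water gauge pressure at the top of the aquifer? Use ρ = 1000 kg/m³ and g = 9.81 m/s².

Pressure head at the aquifer top: ψ = h − z = 1016.69 − 816.34 = 200.35 m.
P = ρgψ = 1000 × 9.81 × 200.35 = 1965434 Pa ≈ 1970 kPa.

P ≈ 1970 kPa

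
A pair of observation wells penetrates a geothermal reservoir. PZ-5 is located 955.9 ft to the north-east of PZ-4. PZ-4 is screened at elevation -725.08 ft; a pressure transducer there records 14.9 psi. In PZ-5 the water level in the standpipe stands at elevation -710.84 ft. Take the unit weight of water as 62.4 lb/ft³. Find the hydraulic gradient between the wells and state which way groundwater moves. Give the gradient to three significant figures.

i ≈ 0.0211; groundwater flows toward the north-east

Pressure head at PZ-4: ψ = 144·P/γ = 144 × 14.9 / 62.4 = 34.38 ft.
Total head at PZ-4: h = z + ψ = -725.08 + 34.38 = -690.70 ft.
Total head at PZ-5: h = -710.84 ft (water level in the piezometer is the total head).
Head difference: h(PZ-4) − h(PZ-5) = -690.70 − (-710.84) = 20.14 ft.
Hydraulic gradient: i = |Δh| / L = 20.14 / 955.9 = 0.0211.
Flow is from higher to lower head: from PZ-4 toward PZ-5, i.e. toward the north-east.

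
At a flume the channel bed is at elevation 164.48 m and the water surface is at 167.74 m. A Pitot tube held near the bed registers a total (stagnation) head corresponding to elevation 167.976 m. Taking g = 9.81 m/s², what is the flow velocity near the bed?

v ≈ 2.15 m/s

Near the bed, under hydrostatic conditions, the piezometric head (z + ψ) equals the free-surface elevation, 167.74 m.
Velocity head = total − piezometric = 167.976 − 167.74 = 0.236 m.
v = √(2g·h_v) = √(2 × 9.81 × 0.236) = 2.15 m/s.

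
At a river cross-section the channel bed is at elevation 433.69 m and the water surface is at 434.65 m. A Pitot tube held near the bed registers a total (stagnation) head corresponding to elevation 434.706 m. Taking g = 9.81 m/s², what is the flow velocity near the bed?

v ≈ 1.05 m/s

Near the bed, under hydrostatic conditions, the piezometric head (z + ψ) equals the free-surface elevation, 434.65 m.
Velocity head = total − piezometric = 434.706 − 434.65 = 0.056 m.
v = √(2g·h_v) = √(2 × 9.81 × 0.056) = 1.05 m/s.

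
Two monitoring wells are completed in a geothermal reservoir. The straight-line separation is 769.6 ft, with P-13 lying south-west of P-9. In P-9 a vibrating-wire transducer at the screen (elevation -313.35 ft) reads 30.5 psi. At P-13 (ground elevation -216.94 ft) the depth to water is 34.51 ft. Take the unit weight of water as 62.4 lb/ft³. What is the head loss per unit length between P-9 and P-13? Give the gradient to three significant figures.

i ≈ 0.0110 ft/ft

Pressure head at P-9: ψ = 144·P/γ = 144 × 30.5 / 62.4 = 70.38 ft.
Total head at P-9: h = z + ψ = -313.35 + 70.38 = -242.97 ft.
Total head at P-13: h = -216.94 − 34.51 = -251.45 ft.
Head difference: h(P-9) − h(P-13) = -242.97 − (-251.45) = 8.48 ft.
Hydraulic gradient: i = |Δh| / L = 8.48 / 769.6 = 0.0110.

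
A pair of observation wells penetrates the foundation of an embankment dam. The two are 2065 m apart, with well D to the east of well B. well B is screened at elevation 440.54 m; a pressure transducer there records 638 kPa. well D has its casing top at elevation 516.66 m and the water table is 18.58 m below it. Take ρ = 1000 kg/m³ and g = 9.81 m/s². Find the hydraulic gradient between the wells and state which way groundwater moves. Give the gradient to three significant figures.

i ≈ 0.00363; groundwater flows toward the east

Pressure head at well B: ψ = P/(ρg) = 638×1000 / (1000 × 9.81) = 65.04 m.
Total head at well B: h = z + ψ = 440.54 + 65.04 = 505.58 m.
Total head at well D: h = 516.66 − 18.58 = 498.08 m.
Head difference: h(well B) − h(well D) = 505.58 − 498.08 = 7.50 m.
Hydraulic gradient: i = |Δh| / L = 7.50 / 2065 = 0.00363.
Flow is from higher to lower head: from well B toward well D, i.e. toward the east.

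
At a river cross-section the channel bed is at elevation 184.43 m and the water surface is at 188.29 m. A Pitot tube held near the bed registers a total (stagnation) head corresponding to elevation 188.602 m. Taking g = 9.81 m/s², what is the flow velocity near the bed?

v ≈ 2.47 m/s

Near the bed, under hydrostatic conditions, the piezometric head (z + ψ) equals the free-surface elevation, 188.29 m.
Velocity head = total − piezometric = 188.602 − 188.29 = 0.312 m.
v = √(2g·h_v) = √(2 × 9.81 × 0.312) = 2.47 m/s.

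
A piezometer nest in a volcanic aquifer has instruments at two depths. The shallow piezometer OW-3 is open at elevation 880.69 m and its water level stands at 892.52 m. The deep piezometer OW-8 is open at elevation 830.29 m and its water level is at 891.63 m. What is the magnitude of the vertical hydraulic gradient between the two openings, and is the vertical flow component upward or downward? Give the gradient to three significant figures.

Total head at OW-3: h = 892.52 m (water level in the standpipe).
Total head at OW-8: h = 891.63 m.
Δh = h(OW-3) − h(OW-8) = 892.52 − 891.63 = 0.89 m.
Vertical separation Δz = 880.69 − 830.29 = 50.40 m.
|i_v| = |Δh| / Δz = 0.89 / 50.40 = 0.0177.
Head is higher in the shallow piezometer, so vertical flow is downward (recharge condition).

|i_v| ≈ 0.0177; vertical flow is downward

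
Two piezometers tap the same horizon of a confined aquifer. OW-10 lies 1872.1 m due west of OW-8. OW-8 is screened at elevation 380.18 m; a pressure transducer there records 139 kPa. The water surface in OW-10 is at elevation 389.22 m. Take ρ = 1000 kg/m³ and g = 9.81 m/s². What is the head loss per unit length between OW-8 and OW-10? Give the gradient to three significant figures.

Pressure head at OW-8: ψ = P/(ρg) = 139×1000 / (1000 × 9.81) = 14.17 m.
Total head at OW-8: h = z + ψ = 380.18 + 14.17 = 394.35 m.
Total head at OW-10: h = 389.22 m (water level in the piezometer is the total head).
Head difference: h(OW-8) − h(OW-10) = 394.35 − 389.22 = 5.13 m.
Hydraulic gradient: i = |Δh| / L = 5.13 / 1872.1 = 0.00274.

i ≈ 0.00274 m/m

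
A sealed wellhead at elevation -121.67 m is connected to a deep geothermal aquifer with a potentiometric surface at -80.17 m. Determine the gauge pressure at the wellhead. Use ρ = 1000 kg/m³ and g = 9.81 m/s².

P ≈ 407 kPa

Head above the cap: Δh = -80.17 − (-121.67) = 41.50 m.
P = ρgΔh = 1000 × 9.81 × 41.50 = 407115 Pa ≈ 407 kPa.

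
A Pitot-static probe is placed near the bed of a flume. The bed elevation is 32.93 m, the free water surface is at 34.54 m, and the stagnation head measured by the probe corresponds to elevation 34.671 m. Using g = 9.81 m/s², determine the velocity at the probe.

Near the bed, under hydrostatic conditions, the piezometric head (z + ψ) equals the free-surface elevation, 34.54 m.
Velocity head = total − piezometric = 34.671 − 34.54 = 0.131 m.
v = √(2g·h_v) = √(2 × 9.81 × 0.131) = 1.60 m/s.

v ≈ 1.60 m/s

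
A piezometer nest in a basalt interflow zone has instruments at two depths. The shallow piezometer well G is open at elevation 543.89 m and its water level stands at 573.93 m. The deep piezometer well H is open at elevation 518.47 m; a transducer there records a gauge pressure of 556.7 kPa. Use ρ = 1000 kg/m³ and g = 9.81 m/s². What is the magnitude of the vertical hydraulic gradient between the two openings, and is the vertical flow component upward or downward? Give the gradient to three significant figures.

|i_v| ≈ 0.0507; vertical flow is upward

Total head at well G: h = 573.93 m (water level in the standpipe).
Pressure head at well H: ψ = P/(ρg) = 556.7×1000 / (1000 × 9.81) = 56.75 m.
Total head at well H: h = z + ψ = 518.47 + 56.75 = 575.22 m.
Δh = h(well G) − h(well H) = 573.93 − 575.22 = -1.29 m.
Vertical separation Δz = 543.89 − 518.47 = 25.42 m.
|i_v| = |Δh| / Δz = 1.29 / 25.42 = 0.0507.
Head is higher in the deep piezometer, so vertical flow is upward (discharge condition).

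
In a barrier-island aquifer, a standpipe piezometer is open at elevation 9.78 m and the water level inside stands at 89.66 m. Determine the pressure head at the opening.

Total head h = 89.66 m (the water-surface elevation in the piezometer).
Pressure head ψ = h − z = 89.66 − 9.78 = 79.88 m.

ψ ≈ 79.88 m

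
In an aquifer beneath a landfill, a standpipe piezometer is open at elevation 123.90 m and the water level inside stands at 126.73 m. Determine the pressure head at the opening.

Total head h = 126.73 m (the water-surface elevation in the piezometer).
Pressure head ψ = h − z = 126.73 − 123.90 = 2.83 m.

ψ ≈ 2.83 m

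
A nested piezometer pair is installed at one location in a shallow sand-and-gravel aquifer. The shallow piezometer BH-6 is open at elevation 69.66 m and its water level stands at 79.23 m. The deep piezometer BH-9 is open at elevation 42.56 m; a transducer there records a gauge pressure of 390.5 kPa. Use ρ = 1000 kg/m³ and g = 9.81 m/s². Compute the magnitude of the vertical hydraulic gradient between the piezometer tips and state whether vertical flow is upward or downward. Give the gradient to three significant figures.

Total head at BH-6: h = 79.23 m (water level in the standpipe).
Pressure head at BH-9: ψ = P/(ρg) = 390.5×1000 / (1000 × 9.81) = 39.81 m.
Total head at BH-9: h = z + ψ = 42.56 + 39.81 = 82.37 m.
Δh = h(BH-6) − h(BH-9) = 79.23 − 82.37 = -3.14 m.
Vertical separation Δz = 69.66 − 42.56 = 27.10 m.
|i_v| = |Δh| / Δz = 3.14 / 27.10 = 0.116.
Head is higher in the deep piezometer, so vertical flow is upward (discharge condition).

|i_v| ≈ 0.116; vertical flow is upward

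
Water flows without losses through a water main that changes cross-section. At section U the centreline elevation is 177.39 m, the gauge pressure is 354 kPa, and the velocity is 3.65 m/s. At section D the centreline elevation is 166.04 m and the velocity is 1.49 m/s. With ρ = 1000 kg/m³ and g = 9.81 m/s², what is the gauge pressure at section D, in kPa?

Pressure head at U: ψ₁ = P₁/(ρg) = 354×1000 / (1000 × 9.81) = 36.09 m.
Velocity heads: v₁²/2g = 3.65²/19.62 = 0.679 m; v₂²/2g = 1.49²/19.62 = 0.113 m.
Total head H = z₁ + ψ₁ + v₁²/2g = 177.39 + 36.09 + 0.679 = 214.16 m.
ψ₂ = H − z₂ − v₂²/2g = 214.16 − 166.04 − 0.113 = 48.01 m.
P₂ = ρgψ₂ = 1000 × 9.81 × 48.01 ≈ 471 kPa.

P₂ ≈ 471 kPa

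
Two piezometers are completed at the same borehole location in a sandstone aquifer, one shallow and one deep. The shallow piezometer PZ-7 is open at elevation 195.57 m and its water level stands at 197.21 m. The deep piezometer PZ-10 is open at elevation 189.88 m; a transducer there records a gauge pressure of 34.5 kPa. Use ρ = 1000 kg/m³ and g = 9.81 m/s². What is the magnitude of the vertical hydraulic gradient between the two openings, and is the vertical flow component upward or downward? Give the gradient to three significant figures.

|i_v| ≈ 0.670; vertical flow is downward

Total head at PZ-7: h = 197.21 m (water level in the standpipe).
Pressure head at PZ-10: ψ = P/(ρg) = 34.5×1000 / (1000 × 9.81) = 3.52 m.
Total head at PZ-10: h = z + ψ = 189.88 + 3.52 = 193.40 m.
Δh = h(PZ-7) − h(PZ-10) = 197.21 − 193.40 = 3.81 m.
Vertical separation Δz = 195.57 − 189.88 = 5.69 m.
|i_v| = |Δh| / Δz = 3.81 / 5.69 = 0.670.
Head is higher in the shallow piezometer, so vertical flow is downward (recharge condition).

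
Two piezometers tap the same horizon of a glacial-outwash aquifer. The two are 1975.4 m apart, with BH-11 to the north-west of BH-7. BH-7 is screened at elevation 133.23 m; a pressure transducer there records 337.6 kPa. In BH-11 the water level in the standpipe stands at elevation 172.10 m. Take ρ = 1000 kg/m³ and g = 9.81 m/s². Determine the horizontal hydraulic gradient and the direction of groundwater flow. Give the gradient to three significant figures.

Pressure head at BH-7: ψ = P/(ρg) = 337.6×1000 / (1000 × 9.81) = 34.41 m.
Total head at BH-7: h = z + ψ = 133.23 + 34.41 = 167.64 m.
Total head at BH-11: h = 172.10 m (water level in the piezometer is the total head).
Head difference: h(BH-7) − h(BH-11) = 167.64 − 172.10 = -4.46 m.
Hydraulic gradient: i = |Δh| / L = 4.46 / 1975.4 = 0.00226.
Flow is from higher to lower head: from BH-11 toward BH-7, i.e. toward the south-east.

i ≈ 0.00226; groundwater flows toward the south-east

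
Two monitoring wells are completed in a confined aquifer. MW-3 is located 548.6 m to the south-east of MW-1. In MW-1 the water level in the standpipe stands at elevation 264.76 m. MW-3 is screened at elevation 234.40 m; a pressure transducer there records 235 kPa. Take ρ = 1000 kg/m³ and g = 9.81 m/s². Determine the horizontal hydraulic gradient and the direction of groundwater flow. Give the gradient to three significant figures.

i ≈ 0.0117; groundwater flows toward the south-east

Total head at MW-1: h = 264.76 m (water level in the piezometer is the total head).
Pressure head at MW-3: ψ = P/(ρg) = 235×1000 / (1000 × 9.81) = 23.96 m.
Total head at MW-3: h = z + ψ = 234.40 + 23.96 = 258.36 m.
Head difference: h(MW-1) − h(MW-3) = 264.76 − 258.36 = 6.40 m.
Hydraulic gradient: i = |Δh| / L = 6.40 / 548.6 = 0.0117.
Flow is from higher to lower head: from MW-1 toward MW-3, i.e. toward the south-east.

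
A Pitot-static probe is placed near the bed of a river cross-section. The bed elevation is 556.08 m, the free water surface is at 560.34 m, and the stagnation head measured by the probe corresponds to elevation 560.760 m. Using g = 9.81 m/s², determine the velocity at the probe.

Near the bed, under hydrostatic conditions, the piezometric head (z + ψ) equals the free-surface elevation, 560.34 m.
Velocity head = total − piezometric = 560.760 − 560.34 = 0.420 m.
v = √(2g·h_v) = √(2 × 9.81 × 0.420) = 2.87 m/s.

v ≈ 2.87 m/s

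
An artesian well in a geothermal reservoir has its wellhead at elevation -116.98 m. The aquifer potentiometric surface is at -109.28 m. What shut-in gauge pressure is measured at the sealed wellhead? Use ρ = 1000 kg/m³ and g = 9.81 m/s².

P ≈ 75.5 kPa

Head above the cap: Δh = -109.28 − (-116.98) = 7.70 m.
P = ρgΔh = 1000 × 9.81 × 7.70 = 75537 Pa ≈ 75.5 kPa.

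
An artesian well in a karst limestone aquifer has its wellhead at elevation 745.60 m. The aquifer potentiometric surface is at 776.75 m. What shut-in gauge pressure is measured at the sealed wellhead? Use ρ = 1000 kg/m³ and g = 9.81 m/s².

P ≈ 306 kPa

Head above the cap: Δh = 776.75 − 745.60 = 31.15 m.
P = ρgΔh = 1000 × 9.81 × 31.15 = 305582 Pa ≈ 306 kPa.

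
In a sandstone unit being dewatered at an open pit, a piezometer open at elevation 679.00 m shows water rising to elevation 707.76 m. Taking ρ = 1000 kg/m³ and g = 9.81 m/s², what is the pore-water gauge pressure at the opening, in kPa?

Pressure head ψ = h − z = 707.76 − 679.00 = 28.76 m.
P = ρgψ = 1000 × 9.81 × 28.76 = 282136 Pa ≈ 282 kPa.

P ≈ 282 kPa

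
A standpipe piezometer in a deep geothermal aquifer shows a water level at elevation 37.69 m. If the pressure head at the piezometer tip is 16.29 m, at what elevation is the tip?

z = h − ψ = 37.69 − 16.29 = 21.40 m.

z ≈ 21.40 m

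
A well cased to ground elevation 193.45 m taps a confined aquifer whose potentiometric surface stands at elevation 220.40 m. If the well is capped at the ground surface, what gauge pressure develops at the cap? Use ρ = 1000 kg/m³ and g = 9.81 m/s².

Head above the cap: Δh = 220.40 − 193.45 = 26.95 m.
P = ρgΔh = 1000 × 9.81 × 26.95 = 264380 Pa ≈ 264 kPa.

P ≈ 264 kPa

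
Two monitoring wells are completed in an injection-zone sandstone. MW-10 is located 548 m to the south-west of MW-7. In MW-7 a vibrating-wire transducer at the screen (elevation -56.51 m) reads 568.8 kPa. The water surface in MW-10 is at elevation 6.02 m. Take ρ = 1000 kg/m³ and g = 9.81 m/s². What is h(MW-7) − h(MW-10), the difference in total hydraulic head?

Δh ≈ -4.55 m

Pressure head at MW-7: ψ = P/(ρg) = 568.8×1000 / (1000 × 9.81) = 57.98 m.
Total head at MW-7: h = z + ψ = -56.51 + 57.98 = 1.47 m.
Total head at MW-10: h = 6.02 m (water level in the piezometer is the total head).
Head difference: h(MW-7) − h(MW-10) = 1.47 − 6.02 = -4.55 m.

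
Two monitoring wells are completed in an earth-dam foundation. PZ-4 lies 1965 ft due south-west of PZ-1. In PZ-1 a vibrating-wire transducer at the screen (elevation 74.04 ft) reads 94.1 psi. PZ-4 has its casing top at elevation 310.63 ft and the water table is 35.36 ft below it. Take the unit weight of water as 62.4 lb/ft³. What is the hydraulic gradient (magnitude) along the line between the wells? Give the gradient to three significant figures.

i ≈ 0.00810

Pressure head at PZ-1: ψ = 144·P/γ = 144 × 94.1 / 62.4 = 217.15 ft.
Total head at PZ-1: h = z + ψ = 74.04 + 217.15 = 291.19 ft.
Total head at PZ-4: h = 310.63 − 35.36 = 275.27 ft.
Head difference: h(PZ-1) − h(PZ-4) = 291.19 − 275.27 = 15.92 ft.
Hydraulic gradient: i = |Δh| / L = 15.92 / 1965 = 0.00810.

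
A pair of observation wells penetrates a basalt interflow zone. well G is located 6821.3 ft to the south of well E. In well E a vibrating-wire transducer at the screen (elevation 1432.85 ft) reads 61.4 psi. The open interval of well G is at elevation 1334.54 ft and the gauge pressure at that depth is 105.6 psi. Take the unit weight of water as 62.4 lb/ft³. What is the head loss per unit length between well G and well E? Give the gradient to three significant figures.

Pressure head at well E: ψ = 144·P/γ = 144 × 61.4 / 62.4 = 141.69 ft.
Total head at well E: h = z + ψ = 1432.85 + 141.69 = 1574.54 ft.
Pressure head at well G: ψ = 144·P/γ = 144 × 105.6 / 62.4 = 243.69 ft.
Total head at well G: h = z + ψ = 1334.54 + 243.69 = 1578.23 ft.
Head difference: h(well E) − h(well G) = 1574.54 − 1578.23 = -3.69 ft.
Hydraulic gradient: i = |Δh| / L = 3.69 / 6821.3 = 0.000541.

i ≈ 0.000541 ft/ft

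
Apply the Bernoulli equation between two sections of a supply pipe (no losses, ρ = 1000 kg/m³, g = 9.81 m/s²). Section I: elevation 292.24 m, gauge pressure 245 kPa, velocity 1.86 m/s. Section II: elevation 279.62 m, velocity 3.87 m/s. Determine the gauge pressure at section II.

P₂ ≈ 363 kPa

Pressure head at I: ψ₁ = P₁/(ρg) = 245×1000 / (1000 × 9.81) = 24.97 m.
Velocity heads: v₁²/2g = 1.86²/19.62 = 0.176 m; v₂²/2g = 3.87²/19.62 = 0.763 m.
Total head H = z₁ + ψ₁ + v₁²/2g = 292.24 + 24.97 + 0.176 = 317.39 m.
ψ₂ = H − z₂ − v₂²/2g = 317.39 − 279.62 − 0.763 = 37.01 m.
P₂ = ρgψ₂ = 1000 × 9.81 × 37.01 ≈ 363 kPa.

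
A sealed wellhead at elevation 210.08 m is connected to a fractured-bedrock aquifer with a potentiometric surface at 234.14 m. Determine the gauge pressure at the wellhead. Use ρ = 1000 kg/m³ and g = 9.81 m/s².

P ≈ 236 kPa

Head above the cap: Δh = 234.14 − 210.08 = 24.06 m.
P = ρgΔh = 1000 × 9.81 × 24.06 = 236029 Pa ≈ 236 kPa.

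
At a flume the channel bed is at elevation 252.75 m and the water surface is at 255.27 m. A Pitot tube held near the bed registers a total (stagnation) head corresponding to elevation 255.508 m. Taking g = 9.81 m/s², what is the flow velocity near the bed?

Near the bed, under hydrostatic conditions, the piezometric head (z + ψ) equals the free-surface elevation, 255.27 m.
Velocity head = total − piezometric = 255.508 − 255.27 = 0.238 m.
v = √(2g·h_v) = √(2 × 9.81 × 0.238) = 2.16 m/s.

v ≈ 2.16 m/s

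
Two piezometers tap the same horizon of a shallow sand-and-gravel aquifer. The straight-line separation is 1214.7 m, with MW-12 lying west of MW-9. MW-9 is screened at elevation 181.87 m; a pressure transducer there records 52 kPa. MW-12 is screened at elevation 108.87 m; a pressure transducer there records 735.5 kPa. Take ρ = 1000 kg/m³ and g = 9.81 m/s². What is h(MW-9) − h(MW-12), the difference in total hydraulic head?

Δh ≈ 3.33 m

Pressure head at MW-9: ψ = P/(ρg) = 52×1000 / (1000 × 9.81) = 5.30 m.
Total head at MW-9: h = z + ψ = 181.87 + 5.30 = 187.17 m.
Pressure head at MW-12: ψ = P/(ρg) = 735.5×1000 / (1000 × 9.81) = 74.97 m.
Total head at MW-12: h = z + ψ = 108.87 + 74.97 = 183.84 m.
Head difference: h(MW-9) − h(MW-12) = 187.17 − 183.84 = 3.33 m.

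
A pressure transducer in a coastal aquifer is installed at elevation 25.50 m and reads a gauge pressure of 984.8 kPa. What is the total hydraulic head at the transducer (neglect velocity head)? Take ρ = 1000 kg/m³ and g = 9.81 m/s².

ψ = P/(ρg) = 984.8×1000 / (1000 × 9.81) = 100.39 m.
h = z + ψ = 25.50 + 100.39 = 125.89 m.

h ≈ 125.89 m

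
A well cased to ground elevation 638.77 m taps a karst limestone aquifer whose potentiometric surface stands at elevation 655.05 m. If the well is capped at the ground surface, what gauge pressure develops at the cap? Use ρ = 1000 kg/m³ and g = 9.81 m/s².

Head above the cap: Δh = 655.05 − 638.77 = 16.28 m.
P = ρgΔh = 1000 × 9.81 × 16.28 = 159707 Pa ≈ 160 kPa.

P ≈ 160 kPa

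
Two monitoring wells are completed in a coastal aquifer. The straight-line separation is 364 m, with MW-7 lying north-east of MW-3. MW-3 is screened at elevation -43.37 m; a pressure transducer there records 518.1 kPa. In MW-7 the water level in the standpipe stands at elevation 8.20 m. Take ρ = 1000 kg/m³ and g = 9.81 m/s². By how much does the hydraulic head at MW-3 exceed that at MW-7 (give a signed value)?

Δh ≈ 1.24 m

Pressure head at MW-3: ψ = P/(ρg) = 518.1×1000 / (1000 × 9.81) = 52.81 m.
Total head at MW-3: h = z + ψ = -43.37 + 52.81 = 9.44 m.
Total head at MW-7: h = 8.20 m (water level in the piezometer is the total head).
Head difference: h(MW-3) − h(MW-7) = 9.44 − 8.20 = 1.24 m.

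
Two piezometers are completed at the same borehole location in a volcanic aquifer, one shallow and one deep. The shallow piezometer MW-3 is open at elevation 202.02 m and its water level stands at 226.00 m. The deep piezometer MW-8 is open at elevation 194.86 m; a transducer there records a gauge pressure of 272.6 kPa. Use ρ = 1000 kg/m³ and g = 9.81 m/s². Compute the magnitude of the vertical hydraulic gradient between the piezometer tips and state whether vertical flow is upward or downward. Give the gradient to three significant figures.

|i_v| ≈ 0.468; vertical flow is downward

Total head at MW-3: h = 226.00 m (water level in the standpipe).
Pressure head at MW-8: ψ = P/(ρg) = 272.6×1000 / (1000 × 9.81) = 27.79 m.
Total head at MW-8: h = z + ψ = 194.86 + 27.79 = 222.65 m.
Δh = h(MW-3) − h(MW-8) = 226.00 − 222.65 = 3.35 m.
Vertical separation Δz = 202.02 − 194.86 = 7.16 m.
|i_v| = |Δh| / Δz = 3.35 / 7.16 = 0.468.
Head is higher in the shallow piezometer, so vertical flow is downward (recharge condition).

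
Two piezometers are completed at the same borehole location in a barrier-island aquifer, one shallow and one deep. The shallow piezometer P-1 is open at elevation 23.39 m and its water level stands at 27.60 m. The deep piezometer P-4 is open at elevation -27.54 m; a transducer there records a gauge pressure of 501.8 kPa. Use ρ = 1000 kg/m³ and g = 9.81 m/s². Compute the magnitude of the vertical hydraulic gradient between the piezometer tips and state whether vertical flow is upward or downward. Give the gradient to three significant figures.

Total head at P-1: h = 27.60 m (water level in the standpipe).
Pressure head at P-4: ψ = P/(ρg) = 501.8×1000 / (1000 × 9.81) = 51.15 m.
Total head at P-4: h = z + ψ = -27.54 + 51.15 = 23.61 m.
Δh = h(P-1) − h(P-4) = 27.60 − 23.61 = 3.99 m.
Vertical separation Δz = 23.39 − (-27.54) = 50.93 m.
|i_v| = |Δh| / Δz = 3.99 / 50.93 = 0.0783.
Head is higher in the shallow piezometer, so vertical flow is downward (recharge condition).

|i_v| ≈ 0.0783; vertical flow is downward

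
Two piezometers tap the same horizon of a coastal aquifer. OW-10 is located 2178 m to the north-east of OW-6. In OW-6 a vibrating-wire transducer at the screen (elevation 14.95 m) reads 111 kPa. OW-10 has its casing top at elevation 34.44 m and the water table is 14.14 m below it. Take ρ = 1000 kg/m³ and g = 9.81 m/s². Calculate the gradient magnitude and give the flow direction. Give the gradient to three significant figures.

Pressure head at OW-6: ψ = P/(ρg) = 111×1000 / (1000 × 9.81) = 11.31 m.
Total head at OW-6: h = z + ψ = 14.95 + 11.31 = 26.26 m.
Total head at OW-10: h = 34.44 − 14.14 = 20.30 m.
Head difference: h(OW-6) − h(OW-10) = 26.26 − 20.30 = 5.96 m.
Hydraulic gradient: i = |Δh| / L = 5.96 / 2178 = 0.00274.
Flow is from higher to lower head: from OW-6 toward OW-10, i.e. toward the north-east.

i ≈ 0.00274; groundwater flows toward the north-east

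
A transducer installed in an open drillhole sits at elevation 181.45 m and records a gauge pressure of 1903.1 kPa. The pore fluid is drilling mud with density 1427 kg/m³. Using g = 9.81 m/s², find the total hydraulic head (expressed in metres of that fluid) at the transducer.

h ≈ 317.40 m

ψ = P/(ρg) = 1903.1×1000 / (1427 × 9.81) = 135.95 m.
h = z + ψ = 181.45 + 135.95 = 317.40 m.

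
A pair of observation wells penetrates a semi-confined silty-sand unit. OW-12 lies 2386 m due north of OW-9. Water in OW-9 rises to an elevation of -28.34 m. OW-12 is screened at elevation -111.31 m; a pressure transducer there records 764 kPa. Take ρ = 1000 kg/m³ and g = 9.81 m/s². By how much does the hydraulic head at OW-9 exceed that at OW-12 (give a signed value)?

Total head at OW-9: h = -28.34 m (water level in the piezometer is the total head).
Pressure head at OW-12: ψ = P/(ρg) = 764×1000 / (1000 × 9.81) = 77.88 m.
Total head at OW-12: h = z + ψ = -111.31 + 77.88 = -33.43 m.
Head difference: h(OW-9) − h(OW-12) = -28.34 − (-33.43) = 5.09 m.

Δh ≈ 5.09 m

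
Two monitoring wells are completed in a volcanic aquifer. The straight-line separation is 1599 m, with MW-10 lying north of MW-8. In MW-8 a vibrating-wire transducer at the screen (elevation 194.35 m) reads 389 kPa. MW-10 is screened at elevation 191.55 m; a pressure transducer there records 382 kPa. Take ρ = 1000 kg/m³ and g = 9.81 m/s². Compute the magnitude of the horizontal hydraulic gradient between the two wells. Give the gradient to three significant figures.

i ≈ 0.00220

Pressure head at MW-8: ψ = P/(ρg) = 389×1000 / (1000 × 9.81) = 39.65 m.
Total head at MW-8: h = z + ψ = 194.35 + 39.65 = 234.00 m.
Pressure head at MW-10: ψ = P/(ρg) = 382×1000 / (1000 × 9.81) = 38.94 m.
Total head at MW-10: h = z + ψ = 191.55 + 38.94 = 230.49 m.
Head difference: h(MW-8) − h(MW-10) = 234.00 − 230.49 = 3.51 m.
Hydraulic gradient: i = |Δh| / L = 3.51 / 1599 = 0.00220.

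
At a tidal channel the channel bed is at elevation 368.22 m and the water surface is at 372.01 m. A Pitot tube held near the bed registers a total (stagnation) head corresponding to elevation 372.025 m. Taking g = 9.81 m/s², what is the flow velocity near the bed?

v ≈ 0.542 m/s

Near the bed, under hydrostatic conditions, the piezometric head (z + ψ) equals the free-surface elevation, 372.01 m.
Velocity head = total − piezometric = 372.025 − 372.01 = 0.015 m.
v = √(2g·h_v) = √(2 × 9.81 × 0.015) = 0.542 m/s.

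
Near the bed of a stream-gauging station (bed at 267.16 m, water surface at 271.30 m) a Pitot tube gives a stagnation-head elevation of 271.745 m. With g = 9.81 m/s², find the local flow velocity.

Near the bed, under hydrostatic conditions, the piezometric head (z + ψ) equals the free-surface elevation, 271.30 m.
Velocity head = total − piezometric = 271.745 − 271.30 = 0.445 m.
v = √(2g·h_v) = √(2 × 9.81 × 0.445) = 2.95 m/s.

v ≈ 2.95 m/s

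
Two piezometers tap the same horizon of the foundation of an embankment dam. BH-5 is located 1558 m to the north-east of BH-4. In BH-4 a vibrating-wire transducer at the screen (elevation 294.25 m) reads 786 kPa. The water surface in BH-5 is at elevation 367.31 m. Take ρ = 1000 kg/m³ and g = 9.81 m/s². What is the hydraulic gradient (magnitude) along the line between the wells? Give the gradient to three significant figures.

Pressure head at BH-4: ψ = P/(ρg) = 786×1000 / (1000 × 9.81) = 80.12 m.
Total head at BH-4: h = z + ψ = 294.25 + 80.12 = 374.37 m.
Total head at BH-5: h = 367.31 m (water level in the piezometer is the total head).
Head difference: h(BH-4) − h(BH-5) = 374.37 − 367.31 = 7.06 m.
Hydraulic gradient: i = |Δh| / L = 7.06 / 1558 = 0.00453.

i ≈ 0.00453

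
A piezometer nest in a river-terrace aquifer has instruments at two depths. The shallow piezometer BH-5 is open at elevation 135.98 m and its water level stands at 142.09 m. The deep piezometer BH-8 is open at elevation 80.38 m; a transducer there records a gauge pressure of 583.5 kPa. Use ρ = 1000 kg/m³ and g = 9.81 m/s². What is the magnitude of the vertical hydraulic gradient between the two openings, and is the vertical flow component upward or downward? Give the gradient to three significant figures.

Total head at BH-5: h = 142.09 m (water level in the standpipe).
Pressure head at BH-8: ψ = P/(ρg) = 583.5×1000 / (1000 × 9.81) = 59.48 m.
Total head at BH-8: h = z + ψ = 80.38 + 59.48 = 139.86 m.
Δh = h(BH-5) − h(BH-8) = 142.09 − 139.86 = 2.23 m.
Vertical separation Δz = 135.98 − 80.38 = 55.60 m.
|i_v| = |Δh| / Δz = 2.23 / 55.60 = 0.0401.
Head is higher in the shallow piezometer, so vertical flow is downward (recharge condition).

|i_v| ≈ 0.0401; vertical flow is downward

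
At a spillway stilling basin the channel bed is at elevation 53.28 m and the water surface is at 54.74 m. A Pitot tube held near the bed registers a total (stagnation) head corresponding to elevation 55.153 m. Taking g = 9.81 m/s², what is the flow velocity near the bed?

v ≈ 2.85 m/s

Near the bed, under hydrostatic conditions, the piezometric head (z + ψ) equals the free-surface elevation, 54.74 m.
Velocity head = total − piezometric = 55.153 − 54.74 = 0.413 m.
v = √(2g·h_v) = √(2 × 9.81 × 0.413) = 2.85 m/s.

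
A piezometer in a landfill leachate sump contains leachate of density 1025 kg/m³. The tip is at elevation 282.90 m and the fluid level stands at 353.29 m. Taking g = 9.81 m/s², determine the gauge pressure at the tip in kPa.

P ≈ 708 kPa

Pressure head ψ = h − z = 353.29 − 282.90 = 70.39 m.
P = ρgψ = 1025 × 9.81 × 70.39 = 707789 Pa ≈ 708 kPa.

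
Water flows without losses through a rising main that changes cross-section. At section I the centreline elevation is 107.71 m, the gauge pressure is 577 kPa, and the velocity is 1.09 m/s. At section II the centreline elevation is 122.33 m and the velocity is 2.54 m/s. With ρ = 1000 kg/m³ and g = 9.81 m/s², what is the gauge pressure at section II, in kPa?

Pressure head at I: ψ₁ = P₁/(ρg) = 577×1000 / (1000 × 9.81) = 58.82 m.
Velocity heads: v₁²/2g = 1.09²/19.62 = 0.061 m; v₂²/2g = 2.54²/19.62 = 0.329 m.
Total head H = z₁ + ψ₁ + v₁²/2g = 107.71 + 58.82 + 0.061 = 166.59 m.
ψ₂ = H − z₂ − v₂²/2g = 166.59 − 122.33 − 0.329 = 43.93 m.
P₂ = ρgψ₂ = 1000 × 9.81 × 43.93 ≈ 431 kPa.

P₂ ≈ 431 kPa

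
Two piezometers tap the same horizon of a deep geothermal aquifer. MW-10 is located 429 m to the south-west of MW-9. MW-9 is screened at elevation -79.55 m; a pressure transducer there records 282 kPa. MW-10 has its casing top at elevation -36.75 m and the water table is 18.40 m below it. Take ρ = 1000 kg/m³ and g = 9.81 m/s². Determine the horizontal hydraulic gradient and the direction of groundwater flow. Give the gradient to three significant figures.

i ≈ 0.0101; groundwater flows toward the south-west

Pressure head at MW-9: ψ = P/(ρg) = 282×1000 / (1000 × 9.81) = 28.75 m.
Total head at MW-9: h = z + ψ = -79.55 + 28.75 = -50.80 m.
Total head at MW-10: h = -36.75 − 18.40 = -55.15 m.
Head difference: h(MW-9) − h(MW-10) = -50.80 − (-55.15) = 4.35 m.
Hydraulic gradient: i = |Δh| / L = 4.35 / 429 = 0.0101.
Flow is from higher to lower head: from MW-9 toward MW-10, i.e. toward the south-west.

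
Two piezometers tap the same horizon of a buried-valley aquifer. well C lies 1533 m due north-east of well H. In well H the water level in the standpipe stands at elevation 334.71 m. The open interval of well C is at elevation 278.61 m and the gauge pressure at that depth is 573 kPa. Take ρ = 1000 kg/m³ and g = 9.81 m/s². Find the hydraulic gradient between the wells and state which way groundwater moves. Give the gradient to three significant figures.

i ≈ 0.00151; groundwater flows toward the south-west

Total head at well H: h = 334.71 m (water level in the piezometer is the total head).
Pressure head at well C: ψ = P/(ρg) = 573×1000 / (1000 × 9.81) = 58.41 m.
Total head at well C: h = z + ψ = 278.61 + 58.41 = 337.02 m.
Head difference: h(well H) − h(well C) = 334.71 − 337.02 = -2.31 m.
Hydraulic gradient: i = |Δh| / L = 2.31 / 1533 = 0.00151.
Flow is from higher to lower head: from well C toward well H, i.e. toward the south-west.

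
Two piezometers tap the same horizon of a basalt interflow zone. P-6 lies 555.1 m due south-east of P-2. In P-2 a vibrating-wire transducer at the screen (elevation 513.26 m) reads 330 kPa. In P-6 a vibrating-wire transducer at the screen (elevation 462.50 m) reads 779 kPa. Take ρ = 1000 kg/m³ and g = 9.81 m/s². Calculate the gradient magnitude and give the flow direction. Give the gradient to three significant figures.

i ≈ 0.00899; groundwater flows toward the south-east

Pressure head at P-2: ψ = P/(ρg) = 330×1000 / (1000 × 9.81) = 33.64 m.
Total head at P-2: h = z + ψ = 513.26 + 33.64 = 546.90 m.
Pressure head at P-6: ψ = P/(ρg) = 779×1000 / (1000 × 9.81) = 79.41 m.
Total head at P-6: h = z + ψ = 462.50 + 79.41 = 541.91 m.
Head difference: h(P-2) − h(P-6) = 546.90 − 541.91 = 4.99 m.
Hydraulic gradient: i = |Δh| / L = 4.99 / 555.1 = 0.00899.
Flow is from higher to lower head: from P-2 toward P-6, i.e. toward the south-east.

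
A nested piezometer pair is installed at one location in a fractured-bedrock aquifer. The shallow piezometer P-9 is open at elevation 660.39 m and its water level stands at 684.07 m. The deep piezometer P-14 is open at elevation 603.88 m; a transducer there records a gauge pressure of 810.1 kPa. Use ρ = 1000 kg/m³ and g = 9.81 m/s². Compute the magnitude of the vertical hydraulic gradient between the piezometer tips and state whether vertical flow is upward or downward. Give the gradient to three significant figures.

Total head at P-9: h = 684.07 m (water level in the standpipe).
Pressure head at P-14: ψ = P/(ρg) = 810.1×1000 / (1000 × 9.81) = 82.58 m.
Total head at P-14: h = z + ψ = 603.88 + 82.58 = 686.46 m.
Δh = h(P-9) − h(P-14) = 684.07 − 686.46 = -2.39 m.
Vertical separation Δz = 660.39 − 603.88 = 56.51 m.
|i_v| = |Δh| / Δz = 2.39 / 56.51 = 0.0423.
Head is higher in the deep piezometer, so vertical flow is upward (discharge condition).

|i_v| ≈ 0.0423; vertical flow is upward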